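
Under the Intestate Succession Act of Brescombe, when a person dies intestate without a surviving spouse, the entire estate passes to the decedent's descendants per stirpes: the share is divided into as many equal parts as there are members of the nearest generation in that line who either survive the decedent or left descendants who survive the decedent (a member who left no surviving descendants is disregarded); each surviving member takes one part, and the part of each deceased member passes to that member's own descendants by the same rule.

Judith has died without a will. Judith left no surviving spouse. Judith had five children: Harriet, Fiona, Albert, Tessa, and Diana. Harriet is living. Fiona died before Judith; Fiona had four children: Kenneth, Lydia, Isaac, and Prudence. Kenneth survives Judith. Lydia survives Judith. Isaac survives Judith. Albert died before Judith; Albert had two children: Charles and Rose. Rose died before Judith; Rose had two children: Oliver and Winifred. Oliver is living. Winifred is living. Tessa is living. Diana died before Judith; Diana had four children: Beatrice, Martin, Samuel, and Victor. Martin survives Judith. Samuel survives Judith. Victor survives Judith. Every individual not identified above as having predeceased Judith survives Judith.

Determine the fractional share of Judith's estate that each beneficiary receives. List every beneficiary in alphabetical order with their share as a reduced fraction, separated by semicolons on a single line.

Beatrice 1/20; Charles 1/10; Harriet 1/5; Isaac 1/20; Kenneth 1/20; Lydia 1/20; Martin 1/20; Oliver 1/20; Prudence 1/20; Samuel 1/20; Tessa 1/5; Victor 1/20; Winifred 1/20

There is no surviving spouse, so the entire estate passes to Judith's descendants per stirpes.
The estate is divided into 5 equal shares of 1/5 among Harriet, Fiona, Albert, Tessa, Diana.
Harriet is living and takes 1/5.
Fiona predeceased; the 1/5 allotted to Fiona's branch passes to Fiona's issue by representation.
The 1/5 is divided into 4 equal shares of 1/20 among Kenneth, Lydia, Isaac, Prudence.
Kenneth is living and takes 1/20.
Lydia is living and takes 1/20.
Isaac is living and takes 1/20.
Prudence is living and takes 1/20.
Albert predeceased; the 1/5 allotted to Albert's branch passes to Albert's issue by representation.
The 1/5 is divided into 2 equal shares of 1/10 among Charles, Rose.
Charles is living and takes 1/10.
Rose predeceased; the 1/10 allotted to Rose's branch passes to Rose's issue by representation.
The 1/10 is divided into 2 equal shares of 1/20 among Oliver, Winifred.
Oliver is living and takes 1/20.
Winifred is living and takes 1/20.
Tessa is living and takes 1/5.
Diana predeceased; the 1/5 allotted to Diana's branch passes to Diana's issue by representation.
The 1/5 is divided into 4 equal shares of 1/20 among Beatrice, Martin, Samuel, Victor.
Beatrice is living and takes 1/20.
Martin is living and takes 1/20.
Samuel is living and takes 1/20.
Victor is living and takes 1/20.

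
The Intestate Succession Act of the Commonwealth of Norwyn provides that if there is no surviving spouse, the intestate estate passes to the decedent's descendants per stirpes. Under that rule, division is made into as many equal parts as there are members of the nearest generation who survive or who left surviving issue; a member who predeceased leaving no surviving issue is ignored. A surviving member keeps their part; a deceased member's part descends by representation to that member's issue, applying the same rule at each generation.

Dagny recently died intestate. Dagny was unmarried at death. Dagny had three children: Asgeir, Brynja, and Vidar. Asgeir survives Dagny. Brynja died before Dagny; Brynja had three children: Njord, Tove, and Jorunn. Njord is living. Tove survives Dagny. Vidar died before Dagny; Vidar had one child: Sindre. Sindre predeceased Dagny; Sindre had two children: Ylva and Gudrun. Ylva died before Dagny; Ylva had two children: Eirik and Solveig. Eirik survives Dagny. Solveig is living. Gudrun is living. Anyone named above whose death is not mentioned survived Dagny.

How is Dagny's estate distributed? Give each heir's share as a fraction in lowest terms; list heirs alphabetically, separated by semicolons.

Asgeir 1/3; Eirik 1/12; Gudrun 1/6; Jorunn 1/9; Njord 1/9; Solveig 1/12; Tove 1/9

There is no surviving spouse, so the entire estate passes to Dagny's descendants per stirpes.
The estate is divided into 3 equal shares of 1/3 among Asgeir, Brynja, Vidar.
Asgeir is living and takes 1/3.
Brynja predeceased; the 1/3 allotted to Brynja's branch passes to Brynja's issue by representation.
The 1/3 is divided into 3 equal shares of 1/9 among Njord, Tove, Jorunn.
Njord is living and takes 1/9.
Tove is living and takes 1/9.
Jorunn is living and takes 1/9.
Vidar predeceased; the 1/3 allotted to Vidar's branch passes to Vidar's issue by representation.
Sindre's line is the sole branch at this level, so the full 1/3 passes to Sindre's issue by representation.
The 1/3 is divided into 2 equal shares of 1/6 among Ylva, Gudrun.
Ylva predeceased; the 1/6 allotted to Ylva's branch passes to Ylva's issue by representation.
The 1/6 is divided into 2 equal shares of 1/12 among Eirik, Solveig.
Eirik is living and takes 1/12.
Solveig is living and takes 1/12.
Gudrun is living and takes 1/6.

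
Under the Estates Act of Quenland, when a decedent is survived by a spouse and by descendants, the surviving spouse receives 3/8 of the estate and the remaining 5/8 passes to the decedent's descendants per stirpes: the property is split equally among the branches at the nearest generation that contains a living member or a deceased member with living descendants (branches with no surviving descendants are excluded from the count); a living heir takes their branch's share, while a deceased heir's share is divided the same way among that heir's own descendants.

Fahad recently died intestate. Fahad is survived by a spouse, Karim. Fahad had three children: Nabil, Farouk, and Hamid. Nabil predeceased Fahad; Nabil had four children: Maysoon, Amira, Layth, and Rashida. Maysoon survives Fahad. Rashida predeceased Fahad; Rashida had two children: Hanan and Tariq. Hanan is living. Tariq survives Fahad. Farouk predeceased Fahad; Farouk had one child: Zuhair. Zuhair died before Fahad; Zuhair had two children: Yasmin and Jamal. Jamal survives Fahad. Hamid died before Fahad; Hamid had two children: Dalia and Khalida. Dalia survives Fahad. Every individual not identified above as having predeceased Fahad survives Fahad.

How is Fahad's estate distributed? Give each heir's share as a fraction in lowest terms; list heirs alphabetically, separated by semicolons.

Karim, as surviving spouse, takes 3/8.
The remaining 5/8 passes to Fahad's descendants per stirpes.
The 5/8 is divided into 3 equal shares of 5/24 among Nabil, Farouk, Hamid.
Nabil predeceased; the 5/24 allotted to Nabil's branch passes to Nabil's issue by representation.
The 5/24 is divided into 4 equal shares of 5/96 among Maysoon, Amira, Layth, Rashida.
Maysoon is living and takes 5/96.
Amira is living and takes 5/96.
Layth is living and takes 5/96.
Rashida predeceased; the 5/96 allotted to Rashida's branch passes to Rashida's issue by representation.
The 5/96 is divided into 2 equal shares of 5/192 among Hanan, Tariq.
Hanan is living and takes 5/192.
Tariq is living and takes 5/192.
Farouk predeceased; the 5/24 allotted to Farouk's branch passes to Farouk's issue by representation.
Zuhair's line is the sole branch at this level, so the full 5/24 passes to Zuhair's issue by representation.
The 5/24 is divided into 2 equal shares of 5/48 among Yasmin, Jamal.
Yasmin is living and takes 5/48.
Jamal is living and takes 5/48.
Hamid predeceased; the 5/24 allotted to Hamid's branch passes to Hamid's issue by representation.
The 5/24 is divided into 2 equal shares of 5/48 among Dalia, Khalida.
Dalia is living and takes 5/48.
Khalida is living and takes 5/48.

Amira 5/96; Dalia 5/48; Hanan 5/192; Jamal 5/48; Karim 3/8; Khalida 5/48; Layth 5/96; Maysoon 5/96; Tariq 5/192; Yasmin 5/48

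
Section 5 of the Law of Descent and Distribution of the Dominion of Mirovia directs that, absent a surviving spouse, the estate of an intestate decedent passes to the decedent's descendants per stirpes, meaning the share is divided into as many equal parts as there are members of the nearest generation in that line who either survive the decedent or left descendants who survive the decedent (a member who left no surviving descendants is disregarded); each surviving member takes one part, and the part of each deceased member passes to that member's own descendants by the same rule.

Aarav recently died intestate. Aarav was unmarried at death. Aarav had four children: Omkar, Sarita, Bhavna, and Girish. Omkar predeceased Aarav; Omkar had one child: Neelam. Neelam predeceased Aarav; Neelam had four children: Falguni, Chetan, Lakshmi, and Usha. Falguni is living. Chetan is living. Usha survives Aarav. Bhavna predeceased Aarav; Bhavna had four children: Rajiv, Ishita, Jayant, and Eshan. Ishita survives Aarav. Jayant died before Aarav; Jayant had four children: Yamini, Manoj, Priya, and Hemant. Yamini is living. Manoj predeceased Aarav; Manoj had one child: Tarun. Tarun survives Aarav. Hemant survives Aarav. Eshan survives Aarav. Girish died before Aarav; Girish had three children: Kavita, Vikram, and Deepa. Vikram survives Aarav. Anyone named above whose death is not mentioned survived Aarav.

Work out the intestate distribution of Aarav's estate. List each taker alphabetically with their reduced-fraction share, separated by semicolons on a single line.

Chetan 1/16; Deepa 1/12; Eshan 1/16; Falguni 1/16; Hemant 1/64; Ishita 1/16; Kavita 1/12; Lakshmi 1/16; Priya 1/64; Rajiv 1/16; Sarita 1/4; Tarun 1/64; Usha 1/16; Vikram 1/12; Yamini 1/64

There is no surviving spouse, so the entire estate passes to Aarav's descendants per stirpes.
The estate is divided into 4 equal shares of 1/4 among Omkar, Sarita, Bhavna, Girish.
Omkar predeceased; the 1/4 allotted to Omkar's branch passes to Omkar's issue by representation.
Neelam's line is the sole branch at this level, so the full 1/4 passes to Neelam's issue by representation.
The 1/4 is divided into 4 equal shares of 1/16 among Falguni, Chetan, Lakshmi, Usha.
Falguni is living and takes 1/16.
Chetan is living and takes 1/16.
Lakshmi is living and takes 1/16.
Usha is living and takes 1/16.
Sarita is living and takes 1/4.
Bhavna predeceased; the 1/4 allotted to Bhavna's branch passes to Bhavna's issue by representation.
The 1/4 is divided into 4 equal shares of 1/16 among Rajiv, Ishita, Jayant, Eshan.
Rajiv is living and takes 1/16.
Ishita is living and takes 1/16.
Jayant predeceased; the 1/16 allotted to Jayant's branch passes to Jayant's issue by representation.
The 1/16 is divided into 4 equal shares of 1/64 among Yamini, Manoj, Priya, Hemant.
Yamini is living and takes 1/64.
Manoj predeceased; the 1/64 allotted to Manoj's branch passes to Manoj's issue by representation.
Tarun is the sole taker at this level and receives the full 1/64.
Priya is living and takes 1/64.
Hemant is living and takes 1/64.
Eshan is living and takes 1/16.
Girish predeceased; the 1/4 allotted to Girish's branch passes to Girish's issue by representation.
The 1/4 is divided into 3 equal shares of 1/12 among Kavita, Vikram, Deepa.
Kavita is living and takes 1/12.
Vikram is living and takes 1/12.
Deepa is living and takes 1/12.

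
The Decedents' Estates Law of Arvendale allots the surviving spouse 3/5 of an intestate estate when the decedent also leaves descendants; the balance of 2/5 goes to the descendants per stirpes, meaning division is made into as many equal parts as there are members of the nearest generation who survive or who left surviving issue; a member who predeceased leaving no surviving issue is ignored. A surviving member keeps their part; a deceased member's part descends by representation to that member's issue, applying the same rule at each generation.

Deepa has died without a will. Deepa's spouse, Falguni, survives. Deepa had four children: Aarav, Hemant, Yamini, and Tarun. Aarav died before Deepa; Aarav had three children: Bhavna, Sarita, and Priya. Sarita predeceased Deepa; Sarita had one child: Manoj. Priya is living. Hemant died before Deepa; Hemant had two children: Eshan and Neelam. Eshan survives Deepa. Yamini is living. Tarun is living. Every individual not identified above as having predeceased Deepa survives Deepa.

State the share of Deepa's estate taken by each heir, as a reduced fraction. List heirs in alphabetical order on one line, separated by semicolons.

Bhavna 1/30; Eshan 1/20; Falguni 3/5; Manoj 1/30; Neelam 1/20; Priya 1/30; Tarun 1/10; Yamini 1/10

Falguni, as surviving spouse, takes 3/5.
The remaining 2/5 passes to Deepa's descendants per stirpes.
The 2/5 is divided into 4 equal shares of 1/10 among Aarav, Hemant, Yamini, Tarun.
Aarav predeceased; the 1/10 allotted to Aarav's branch passes to Aarav's issue by representation.
The 1/10 is divided into 3 equal shares of 1/30 among Bhavna, Sarita, Priya.
Bhavna is living and takes 1/30.
Sarita predeceased; the 1/30 allotted to Sarita's branch passes to Sarita's issue by representation.
Manoj is the sole taker at this level and receives the full 1/30.
Priya is living and takes 1/30.
Hemant predeceased; the 1/10 allotted to Hemant's branch passes to Hemant's issue by representation.
The 1/10 is divided into 2 equal shares of 1/20 among Eshan, Neelam.
Eshan is living and takes 1/20.
Neelam is living and takes 1/20.
Yamini is living and takes 1/10.
Tarun is living and takes 1/10.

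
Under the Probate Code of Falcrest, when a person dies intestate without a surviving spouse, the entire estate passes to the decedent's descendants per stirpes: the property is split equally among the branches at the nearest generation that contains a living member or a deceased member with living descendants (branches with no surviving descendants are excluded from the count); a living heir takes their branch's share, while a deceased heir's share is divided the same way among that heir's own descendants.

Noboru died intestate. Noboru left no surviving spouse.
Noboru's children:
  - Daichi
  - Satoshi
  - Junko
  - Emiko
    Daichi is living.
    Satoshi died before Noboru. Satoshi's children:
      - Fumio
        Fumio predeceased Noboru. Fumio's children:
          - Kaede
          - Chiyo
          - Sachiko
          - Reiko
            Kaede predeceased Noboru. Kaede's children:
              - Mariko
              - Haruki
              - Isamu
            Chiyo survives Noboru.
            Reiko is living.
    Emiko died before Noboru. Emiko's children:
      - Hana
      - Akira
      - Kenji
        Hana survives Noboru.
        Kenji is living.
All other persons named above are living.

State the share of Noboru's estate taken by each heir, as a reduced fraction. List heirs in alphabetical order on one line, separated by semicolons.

There is no surviving spouse, so the entire estate passes to Noboru's descendants per stirpes.
The estate is divided into 4 equal shares of 1/4 among Daichi, Satoshi, Junko, Emiko.
Daichi is living and takes 1/4.
Satoshi predeceased; the 1/4 allotted to Satoshi's branch passes to Satoshi's issue by representation.
Fumio's line is the sole branch at this level, so the full 1/4 passes to Fumio's issue by representation.
The 1/4 is divided into 4 equal shares of 1/16 among Kaede, Chiyo, Sachiko, Reiko.
Kaede predeceased; the 1/16 allotted to Kaede's branch passes to Kaede's issue by representation.
The 1/16 is divided into 3 equal shares of 1/48 among Mariko, Haruki, Isamu.
Mariko is living and takes 1/48.
Haruki is living and takes 1/48.
Isamu is living and takes 1/48.
Chiyo is living and takes 1/16.
Sachiko is living and takes 1/16.
Reiko is living and takes 1/16.
Junko is living and takes 1/4.
Emiko predeceased; the 1/4 allotted to Emiko's branch passes to Emiko's issue by representation.
The 1/4 is divided into 3 equal shares of 1/12 among Hana, Akira, Kenji.
Hana is living and takes 1/12.
Akira is living and takes 1/12.
Kenji is living and takes 1/12.

Akira 1/12; Chiyo 1/16; Daichi 1/4; Hana 1/12; Haruki 1/48; Isamu 1/48; Junko 1/4; Kenji 1/12; Mariko 1/48; Reiko 1/16; Sachiko 1/16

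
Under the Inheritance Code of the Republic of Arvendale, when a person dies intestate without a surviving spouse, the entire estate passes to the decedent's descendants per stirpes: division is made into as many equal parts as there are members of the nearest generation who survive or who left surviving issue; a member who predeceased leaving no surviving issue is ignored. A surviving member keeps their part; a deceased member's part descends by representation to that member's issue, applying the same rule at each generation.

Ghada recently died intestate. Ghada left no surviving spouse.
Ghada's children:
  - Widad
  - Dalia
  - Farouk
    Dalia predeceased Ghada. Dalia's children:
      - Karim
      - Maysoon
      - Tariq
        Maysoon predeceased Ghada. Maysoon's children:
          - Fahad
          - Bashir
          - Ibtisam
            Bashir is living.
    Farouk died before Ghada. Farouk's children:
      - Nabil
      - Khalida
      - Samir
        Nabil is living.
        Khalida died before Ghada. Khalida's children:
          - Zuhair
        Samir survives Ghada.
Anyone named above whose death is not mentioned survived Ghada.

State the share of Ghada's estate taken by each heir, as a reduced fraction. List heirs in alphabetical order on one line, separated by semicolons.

Bashir 1/27; Fahad 1/27; Ibtisam 1/27; Karim 1/9; Nabil 1/9; Samir 1/9; Tariq 1/9; Widad 1/3; Zuhair 1/9

There is no surviving spouse, so the entire estate passes to Ghada's descendants per stirpes.
The estate is divided into 3 equal shares of 1/3 among Widad, Dalia, Farouk.
Widad is living and takes 1/3.
Dalia predeceased; the 1/3 allotted to Dalia's branch passes to Dalia's issue by representation.
The 1/3 is divided into 3 equal shares of 1/9 among Karim, Maysoon, Tariq.
Karim is living and takes 1/9.
Maysoon predeceased; the 1/9 allotted to Maysoon's branch passes to Maysoon's issue by representation.
The 1/9 is divided into 3 equal shares of 1/27 among Fahad, Bashir, Ibtisam.
Fahad is living and takes 1/27.
Bashir is living and takes 1/27.
Ibtisam is living and takes 1/27.
Tariq is living and takes 1/9.
Farouk predeceased; the 1/3 allotted to Farouk's branch passes to Farouk's issue by representation.
The 1/3 is divided into 3 equal shares of 1/9 among Nabil, Khalida, Samir.
Nabil is living and takes 1/9.
Khalida predeceased; the 1/9 allotted to Khalida's branch passes to Khalida's issue by representation.
Zuhair is the sole taker at this level and receives the full 1/9.
Samir is living and takes 1/9.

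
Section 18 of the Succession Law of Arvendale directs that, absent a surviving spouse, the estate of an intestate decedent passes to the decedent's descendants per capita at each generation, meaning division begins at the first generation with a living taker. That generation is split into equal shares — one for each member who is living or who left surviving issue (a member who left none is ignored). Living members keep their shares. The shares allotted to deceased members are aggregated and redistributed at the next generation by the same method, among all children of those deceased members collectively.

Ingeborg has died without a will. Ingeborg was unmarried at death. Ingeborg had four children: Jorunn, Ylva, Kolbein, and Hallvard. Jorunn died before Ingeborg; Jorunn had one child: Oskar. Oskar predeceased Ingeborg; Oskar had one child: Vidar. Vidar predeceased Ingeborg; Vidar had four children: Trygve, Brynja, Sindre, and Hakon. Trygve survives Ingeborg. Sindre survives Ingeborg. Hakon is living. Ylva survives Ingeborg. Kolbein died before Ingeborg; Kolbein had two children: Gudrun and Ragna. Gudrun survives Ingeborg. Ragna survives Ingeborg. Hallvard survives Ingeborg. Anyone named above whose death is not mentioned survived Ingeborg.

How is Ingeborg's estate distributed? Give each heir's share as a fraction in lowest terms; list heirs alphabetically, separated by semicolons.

There is no surviving spouse, so the entire estate passes to Ingeborg's descendants per capita at each generation.
At generation 1 (Jorunn, Ylva, Kolbein, Hallvard) there are 4 shares of (1)/4 = 1/4 each.
Living: Ylva and Hallvard — each takes 1/4.
Deceased: Jorunn and Kolbein. Their combined 1/2 is pooled and carried to generation 2.
At generation 2 (Oskar, Gudrun, Ragna) there are 3 shares of (1/2)/3 = 1/6 each.
Living: Gudrun and Ragna — each takes 1/6.
Deceased: Oskar. That 1/6 share is carried to generation 3.
At generation 3 (Vidar) there are 1 shares of (1/6)/1 = 1/6 each.
Deceased: Vidar. That 1/6 share is carried to generation 4.
At generation 4 (Trygve, Brynja, Sindre, Hakon) there are 4 shares of (1/6)/4 = 1/24 each.
Living: Trygve, Brynja, Sindre, and Hakon — each takes 1/24.

Brynja 1/24; Gudrun 1/6; Hakon 1/24; Hallvard 1/4; Ragna 1/6; Sindre 1/24; Trygve 1/24; Ylva 1/4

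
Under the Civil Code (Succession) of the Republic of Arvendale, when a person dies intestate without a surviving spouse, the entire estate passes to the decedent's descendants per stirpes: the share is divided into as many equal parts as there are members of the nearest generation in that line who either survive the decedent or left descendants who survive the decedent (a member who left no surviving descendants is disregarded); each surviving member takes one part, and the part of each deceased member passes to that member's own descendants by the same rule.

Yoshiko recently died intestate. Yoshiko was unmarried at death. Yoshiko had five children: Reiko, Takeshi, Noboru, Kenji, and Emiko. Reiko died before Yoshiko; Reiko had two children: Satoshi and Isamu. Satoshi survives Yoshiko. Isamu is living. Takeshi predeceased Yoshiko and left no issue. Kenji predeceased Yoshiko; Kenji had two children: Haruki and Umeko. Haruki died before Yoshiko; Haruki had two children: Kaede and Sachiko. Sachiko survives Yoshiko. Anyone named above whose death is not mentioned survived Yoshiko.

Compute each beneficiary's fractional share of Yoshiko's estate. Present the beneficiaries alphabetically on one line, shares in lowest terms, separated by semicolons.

Emiko 1/4; Isamu 1/8; Kaede 1/16; Noboru 1/4; Sachiko 1/16; Satoshi 1/8; Umeko 1/8

There is no surviving spouse, so the entire estate passes to Yoshiko's descendants per stirpes.
Takeshi left no surviving issue, so that branch lapses and is disregarded.
The estate is divided into 4 equal shares of 1/4 among Reiko, Noboru, Kenji, Emiko.
Reiko predeceased; the 1/4 allotted to Reiko's branch passes to Reiko's issue by representation.
The 1/4 is divided into 2 equal shares of 1/8 among Satoshi, Isamu.
Satoshi is living and takes 1/8.
Isamu is living and takes 1/8.
Noboru is living and takes 1/4.
Kenji predeceased; the 1/4 allotted to Kenji's branch passes to Kenji's issue by representation.
The 1/4 is divided into 2 equal shares of 1/8 among Haruki, Umeko.
Haruki predeceased; the 1/8 allotted to Haruki's branch passes to Haruki's issue by representation.
The 1/8 is divided into 2 equal shares of 1/16 among Kaede, Sachiko.
Kaede is living and takes 1/16.
Sachiko is living and takes 1/16.
Umeko is living and takes 1/8.
Emiko is living and takes 1/4.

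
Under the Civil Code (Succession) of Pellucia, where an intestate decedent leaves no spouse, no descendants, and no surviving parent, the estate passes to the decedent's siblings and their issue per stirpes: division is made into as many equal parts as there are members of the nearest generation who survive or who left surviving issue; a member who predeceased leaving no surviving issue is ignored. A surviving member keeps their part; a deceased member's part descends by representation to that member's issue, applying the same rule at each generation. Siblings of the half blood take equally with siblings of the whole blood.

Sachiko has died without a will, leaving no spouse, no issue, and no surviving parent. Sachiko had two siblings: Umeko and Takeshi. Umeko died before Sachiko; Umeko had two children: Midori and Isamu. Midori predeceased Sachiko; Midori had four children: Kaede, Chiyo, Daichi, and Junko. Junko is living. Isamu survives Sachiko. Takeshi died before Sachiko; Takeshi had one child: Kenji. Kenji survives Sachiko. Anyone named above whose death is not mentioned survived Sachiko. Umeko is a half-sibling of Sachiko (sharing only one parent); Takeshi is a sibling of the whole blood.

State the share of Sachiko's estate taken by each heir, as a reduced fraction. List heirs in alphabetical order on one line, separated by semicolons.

Chiyo 1/16; Daichi 1/16; Isamu 1/4; Junko 1/16; Kaede 1/16; Kenji 1/2

No spouse, descendants, or parent survives, so the estate passes to Sachiko's siblings per stirpes.
Half-blood and whole-blood siblings take equally under the stated rule.
The estate is divided into 2 equal shares of 1/2 among Umeko, Takeshi.
Umeko predeceased; the 1/2 allotted to Umeko's branch passes to Umeko's issue by representation.
The 1/2 is divided into 2 equal shares of 1/4 among Midori, Isamu.
Midori predeceased; the 1/4 allotted to Midori's branch passes to Midori's issue by representation.
The 1/4 is divided into 4 equal shares of 1/16 among Kaede, Chiyo, Daichi, Junko.
Kaede is living and takes 1/16.
Chiyo is living and takes 1/16.
Daichi is living and takes 1/16.
Junko is living and takes 1/16.
Isamu is living and takes 1/4.
Takeshi predeceased; the 1/2 allotted to Takeshi's branch passes to Takeshi's issue by representation.
Kenji is the sole taker at this level and receives the full 1/2.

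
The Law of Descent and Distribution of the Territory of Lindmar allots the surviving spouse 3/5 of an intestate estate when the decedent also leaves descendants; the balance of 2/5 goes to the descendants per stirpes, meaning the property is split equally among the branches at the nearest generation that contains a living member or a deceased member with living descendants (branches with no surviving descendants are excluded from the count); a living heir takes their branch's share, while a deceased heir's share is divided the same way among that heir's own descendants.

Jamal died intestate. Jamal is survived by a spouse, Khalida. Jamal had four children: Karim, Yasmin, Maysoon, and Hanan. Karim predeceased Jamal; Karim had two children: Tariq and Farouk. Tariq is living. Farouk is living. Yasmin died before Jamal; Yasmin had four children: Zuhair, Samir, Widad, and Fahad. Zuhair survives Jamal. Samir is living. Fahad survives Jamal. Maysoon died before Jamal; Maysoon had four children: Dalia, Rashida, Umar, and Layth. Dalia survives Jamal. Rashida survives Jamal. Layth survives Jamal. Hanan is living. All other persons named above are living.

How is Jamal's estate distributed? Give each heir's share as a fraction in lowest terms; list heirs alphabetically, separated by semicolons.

Khalida, as surviving spouse, takes 3/5.
The remaining 2/5 passes to Jamal's descendants per stirpes.
The 2/5 is divided into 4 equal shares of 1/10 among Karim, Yasmin, Maysoon, Hanan.
Karim predeceased; the 1/10 allotted to Karim's branch passes to Karim's issue by representation.
The 1/10 is divided into 2 equal shares of 1/20 among Tariq, Farouk.
Tariq is living and takes 1/20.
Farouk is living and takes 1/20.
Yasmin predeceased; the 1/10 allotted to Yasmin's branch passes to Yasmin's issue by representation.
The 1/10 is divided into 4 equal shares of 1/40 among Zuhair, Samir, Widad, Fahad.
Zuhair is living and takes 1/40.
Samir is living and takes 1/40.
Widad is living and takes 1/40.
Fahad is living and takes 1/40.
Maysoon predeceased; the 1/10 allotted to Maysoon's branch passes to Maysoon's issue by representation.
The 1/10 is divided into 4 equal shares of 1/40 among Dalia, Rashida, Umar, Layth.
Dalia is living and takes 1/40.
Rashida is living and takes 1/40.
Umar is living and takes 1/40.
Layth is living and takes 1/40.
Hanan is living and takes 1/10.

Dalia 1/40; Fahad 1/40; Farouk 1/20; Hanan 1/10; Khalida 3/5; Layth 1/40; Rashida 1/40; Samir 1/40; Tariq 1/20; Umar 1/40; Widad 1/40; Zuhair 1/40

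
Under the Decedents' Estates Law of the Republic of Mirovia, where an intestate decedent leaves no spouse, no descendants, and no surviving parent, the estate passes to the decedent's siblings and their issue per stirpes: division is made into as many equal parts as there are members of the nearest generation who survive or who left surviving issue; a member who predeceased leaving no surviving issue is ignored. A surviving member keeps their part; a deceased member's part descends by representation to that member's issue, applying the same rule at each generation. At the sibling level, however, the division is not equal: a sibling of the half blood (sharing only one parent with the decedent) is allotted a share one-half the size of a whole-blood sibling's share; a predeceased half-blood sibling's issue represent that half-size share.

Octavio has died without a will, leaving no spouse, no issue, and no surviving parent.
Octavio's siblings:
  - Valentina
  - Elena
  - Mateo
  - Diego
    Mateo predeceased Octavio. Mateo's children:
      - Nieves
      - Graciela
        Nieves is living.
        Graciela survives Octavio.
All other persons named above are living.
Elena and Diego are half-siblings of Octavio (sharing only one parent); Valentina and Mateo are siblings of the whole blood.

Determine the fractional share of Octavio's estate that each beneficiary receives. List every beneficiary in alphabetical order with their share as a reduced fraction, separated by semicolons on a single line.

Diego 1/6; Elena 1/6; Graciela 1/6; Nieves 1/6; Valentina 1/3

No spouse, descendants, or parent survives, so the estate passes to Octavio's siblings per stirpes.
Half-blood siblings count for one-half the weight of whole-blood siblings at the initial division.
Dividing 1 in proportion to weights (total weight 3): Valentina (weight 1) → 1/3; Elena (weight 1/2) → 1/6; Mateo (weight 1) → 1/3; Diego (weight 1/2) → 1/6.
Valentina is living and takes 1/3.
Elena is living and takes 1/6.
Mateo predeceased; the 1/3 allotted to Mateo's branch passes to Mateo's issue by representation.
The 1/3 is divided into 2 equal shares of 1/6 among Nieves, Graciela.
Nieves is living and takes 1/6.
Graciela is living and takes 1/6.
Diego is living and takes 1/6.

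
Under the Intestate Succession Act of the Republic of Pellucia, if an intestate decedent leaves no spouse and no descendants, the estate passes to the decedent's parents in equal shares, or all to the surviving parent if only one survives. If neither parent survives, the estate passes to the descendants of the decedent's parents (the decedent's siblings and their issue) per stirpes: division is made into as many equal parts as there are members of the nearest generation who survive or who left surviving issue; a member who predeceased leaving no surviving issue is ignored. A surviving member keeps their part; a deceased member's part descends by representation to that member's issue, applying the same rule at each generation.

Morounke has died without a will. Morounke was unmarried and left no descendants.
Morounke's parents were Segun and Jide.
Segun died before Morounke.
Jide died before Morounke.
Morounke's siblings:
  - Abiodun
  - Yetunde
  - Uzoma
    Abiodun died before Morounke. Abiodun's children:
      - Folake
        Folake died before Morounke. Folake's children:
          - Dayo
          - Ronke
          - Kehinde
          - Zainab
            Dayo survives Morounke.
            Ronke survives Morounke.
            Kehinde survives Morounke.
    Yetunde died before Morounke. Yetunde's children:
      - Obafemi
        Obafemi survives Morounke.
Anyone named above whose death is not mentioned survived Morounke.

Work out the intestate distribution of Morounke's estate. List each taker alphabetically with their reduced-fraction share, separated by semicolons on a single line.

Neither parent survives and there are no descendants, so the estate passes to Morounke's siblings and their issue per stirpes.
The estate is divided into 3 equal shares of 1/3 among Abiodun, Yetunde, Uzoma.
Abiodun predeceased; the 1/3 allotted to Abiodun's branch passes to Abiodun's issue by representation.
Folake's line is the sole branch at this level, so the full 1/3 passes to Folake's issue by representation.
The 1/3 is divided into 4 equal shares of 1/12 among Dayo, Ronke, Kehinde, Zainab.
Dayo is living and takes 1/12.
Ronke is living and takes 1/12.
Kehinde is living and takes 1/12.
Zainab is living and takes 1/12.
Yetunde predeceased; the 1/3 allotted to Yetunde's branch passes to Yetunde's issue by representation.
Obafemi is the sole taker at this level and receives the full 1/3.
Uzoma is living and takes 1/3.

Dayo 1/12; Kehinde 1/12; Obafemi 1/3; Ronke 1/12; Uzoma 1/3; Zainab 1/12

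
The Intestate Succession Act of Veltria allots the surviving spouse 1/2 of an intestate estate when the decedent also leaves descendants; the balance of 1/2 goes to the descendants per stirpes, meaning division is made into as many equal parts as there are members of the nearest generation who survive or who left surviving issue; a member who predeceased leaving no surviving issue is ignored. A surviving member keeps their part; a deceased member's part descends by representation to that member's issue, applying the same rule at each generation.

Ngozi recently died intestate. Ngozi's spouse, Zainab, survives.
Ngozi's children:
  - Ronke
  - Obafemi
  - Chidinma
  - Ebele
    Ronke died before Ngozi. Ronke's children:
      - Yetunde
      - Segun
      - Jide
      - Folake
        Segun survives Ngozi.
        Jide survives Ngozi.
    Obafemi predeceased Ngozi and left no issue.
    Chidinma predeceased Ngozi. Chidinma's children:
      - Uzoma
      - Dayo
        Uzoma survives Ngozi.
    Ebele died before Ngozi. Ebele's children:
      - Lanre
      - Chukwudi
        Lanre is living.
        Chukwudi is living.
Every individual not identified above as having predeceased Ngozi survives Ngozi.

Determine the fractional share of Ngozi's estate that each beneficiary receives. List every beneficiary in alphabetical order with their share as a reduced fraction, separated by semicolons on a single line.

Chukwudi 1/12; Dayo 1/12; Folake 1/24; Jide 1/24; Lanre 1/12; Segun 1/24; Uzoma 1/12; Yetunde 1/24; Zainab 1/2

Zainab, as surviving spouse, takes 1/2.
The remaining 1/2 passes to Ngozi's descendants per stirpes.
Obafemi left no surviving issue, so that branch lapses and is disregarded.
The 1/2 is divided into 3 equal shares of 1/6 among Ronke, Chidinma, Ebele.
Ronke predeceased; the 1/6 allotted to Ronke's branch passes to Ronke's issue by representation.
The 1/6 is divided into 4 equal shares of 1/24 among Yetunde, Segun, Jide, Folake.
Yetunde is living and takes 1/24.
Segun is living and takes 1/24.
Jide is living and takes 1/24.
Folake is living and takes 1/24.
Chidinma predeceased; the 1/6 allotted to Chidinma's branch passes to Chidinma's issue by representation.
The 1/6 is divided into 2 equal shares of 1/12 among Uzoma, Dayo.
Uzoma is living and takes 1/12.
Dayo is living and takes 1/12.
Ebele predeceased; the 1/6 allotted to Ebele's branch passes to Ebele's issue by representation.
The 1/6 is divided into 2 equal shares of 1/12 among Lanre, Chukwudi.
Lanre is living and takes 1/12.
Chukwudi is living and takes 1/12.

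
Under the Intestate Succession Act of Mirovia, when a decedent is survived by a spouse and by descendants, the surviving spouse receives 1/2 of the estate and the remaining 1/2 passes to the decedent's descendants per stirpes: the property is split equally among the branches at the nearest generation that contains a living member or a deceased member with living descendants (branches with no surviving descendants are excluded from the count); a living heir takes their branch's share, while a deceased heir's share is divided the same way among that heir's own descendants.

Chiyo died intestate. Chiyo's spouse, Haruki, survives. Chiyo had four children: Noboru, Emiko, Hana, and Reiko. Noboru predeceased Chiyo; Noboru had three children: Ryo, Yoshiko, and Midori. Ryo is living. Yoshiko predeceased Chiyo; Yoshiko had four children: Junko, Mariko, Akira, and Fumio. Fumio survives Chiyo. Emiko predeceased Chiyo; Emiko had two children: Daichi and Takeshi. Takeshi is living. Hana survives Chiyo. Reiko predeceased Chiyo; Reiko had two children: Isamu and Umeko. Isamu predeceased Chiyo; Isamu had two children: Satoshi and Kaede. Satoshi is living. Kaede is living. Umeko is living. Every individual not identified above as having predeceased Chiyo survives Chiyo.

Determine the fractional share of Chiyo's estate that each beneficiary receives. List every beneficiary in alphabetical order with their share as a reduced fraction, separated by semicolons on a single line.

Haruki, as surviving spouse, takes 1/2.
The remaining 1/2 passes to Chiyo's descendants per stirpes.
The 1/2 is divided into 4 equal shares of 1/8 among Noboru, Emiko, Hana, Reiko.
Noboru predeceased; the 1/8 allotted to Noboru's branch passes to Noboru's issue by representation.
The 1/8 is divided into 3 equal shares of 1/24 among Ryo, Yoshiko, Midori.
Ryo is living and takes 1/24.
Yoshiko predeceased; the 1/24 allotted to Yoshiko's branch passes to Yoshiko's issue by representation.
The 1/24 is divided into 4 equal shares of 1/96 among Junko, Mariko, Akira, Fumio.
Junko is living and takes 1/96.
Mariko is living and takes 1/96.
Akira is living and takes 1/96.
Fumio is living and takes 1/96.
Midori is living and takes 1/24.
Emiko predeceased; the 1/8 allotted to Emiko's branch passes to Emiko's issue by representation.
The 1/8 is divided into 2 equal shares of 1/16 among Daichi, Takeshi.
Daichi is living and takes 1/16.
Takeshi is living and takes 1/16.
Hana is living and takes 1/8.
Reiko predeceased; the 1/8 allotted to Reiko's branch passes to Reiko's issue by representation.
The 1/8 is divided into 2 equal shares of 1/16 among Isamu, Umeko.
Isamu predeceased; the 1/16 allotted to Isamu's branch passes to Isamu's issue by representation.
The 1/16 is divided into 2 equal shares of 1/32 among Satoshi, Kaede.
Satoshi is living and takes 1/32.
Kaede is living and takes 1/32.
Umeko is living and takes 1/16.

Akira 1/96; Daichi 1/16; Fumio 1/96; Hana 1/8; Haruki 1/2; Junko 1/96; Kaede 1/32; Mariko 1/96; Midori 1/24; Ryo 1/24; Satoshi 1/32; Takeshi 1/16; Umeko 1/16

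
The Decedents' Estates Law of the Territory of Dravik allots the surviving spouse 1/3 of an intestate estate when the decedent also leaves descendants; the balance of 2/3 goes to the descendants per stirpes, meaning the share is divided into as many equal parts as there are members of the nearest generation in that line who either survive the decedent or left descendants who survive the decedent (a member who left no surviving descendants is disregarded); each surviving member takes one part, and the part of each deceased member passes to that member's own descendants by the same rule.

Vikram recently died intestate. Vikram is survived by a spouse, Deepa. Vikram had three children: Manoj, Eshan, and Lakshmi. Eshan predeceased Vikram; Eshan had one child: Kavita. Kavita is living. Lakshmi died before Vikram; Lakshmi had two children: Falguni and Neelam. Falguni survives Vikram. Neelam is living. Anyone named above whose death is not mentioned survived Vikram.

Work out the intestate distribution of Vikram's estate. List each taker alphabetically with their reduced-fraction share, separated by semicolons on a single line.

Deepa 1/3; Falguni 1/9; Kavita 2/9; Manoj 2/9; Neelam 1/9

Deepa, as surviving spouse, takes 1/3.
The remaining 2/3 passes to Vikram's descendants per stirpes.
The 2/3 is divided into 3 equal shares of 2/9 among Manoj, Eshan, Lakshmi.
Manoj is living and takes 2/9.
Eshan predeceased; the 2/9 allotted to Eshan's branch passes to Eshan's issue by representation.
Kavita is the sole taker at this level and receives the full 2/9.
Lakshmi predeceased; the 2/9 allotted to Lakshmi's branch passes to Lakshmi's issue by representation.
The 2/9 is divided into 2 equal shares of 1/9 among Falguni, Neelam.
Falguni is living and takes 1/9.
Neelam is living and takes 1/9.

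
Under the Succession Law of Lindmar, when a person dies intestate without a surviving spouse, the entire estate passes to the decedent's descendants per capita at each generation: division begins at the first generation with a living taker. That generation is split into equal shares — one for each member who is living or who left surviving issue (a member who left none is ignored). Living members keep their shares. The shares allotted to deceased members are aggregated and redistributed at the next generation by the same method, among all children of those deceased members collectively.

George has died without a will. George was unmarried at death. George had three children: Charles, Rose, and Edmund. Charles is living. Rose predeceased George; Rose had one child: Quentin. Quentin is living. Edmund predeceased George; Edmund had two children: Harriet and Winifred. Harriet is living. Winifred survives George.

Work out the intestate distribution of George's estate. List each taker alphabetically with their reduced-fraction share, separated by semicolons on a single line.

There is no surviving spouse, so the entire estate passes to George's descendants per capita at each generation.
At generation 1 (Charles, Rose, Edmund) there are 3 shares of (1)/3 = 1/3 each.
Living: Charles — each takes 1/3.
Deceased: Rose and Edmund. Their combined 2/3 is pooled and carried to generation 2.
At generation 2 (Quentin, Harriet, Winifred) there are 3 shares of (2/3)/3 = 2/9 each.
Living: Quentin, Harriet, and Winifred — each takes 2/9.

Charles 1/3; Harriet 2/9; Quentin 2/9; Winifred 2/9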